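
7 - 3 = 4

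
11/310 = 11/310 = 0.04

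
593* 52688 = 31243984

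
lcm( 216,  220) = 11880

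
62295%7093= 5551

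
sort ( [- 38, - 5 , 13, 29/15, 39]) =[ - 38,  -  5, 29/15, 13, 39]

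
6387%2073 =168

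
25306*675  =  17081550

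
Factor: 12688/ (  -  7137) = -16/9 = - 2^4 * 3^( - 2)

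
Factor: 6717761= 43^1*156227^1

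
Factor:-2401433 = -71^1*149^1*227^1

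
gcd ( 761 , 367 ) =1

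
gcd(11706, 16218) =6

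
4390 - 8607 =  - 4217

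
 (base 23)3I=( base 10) 87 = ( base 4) 1113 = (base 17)52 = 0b1010111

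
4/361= 4/361 = 0.01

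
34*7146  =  242964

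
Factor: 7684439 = 7^1*523^1 * 2099^1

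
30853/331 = 93 + 70/331 = 93.21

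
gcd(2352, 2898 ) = 42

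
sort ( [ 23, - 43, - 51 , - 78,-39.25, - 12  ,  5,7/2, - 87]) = [-87,-78,  -  51, - 43, - 39.25, - 12, 7/2, 5,23 ]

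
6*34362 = 206172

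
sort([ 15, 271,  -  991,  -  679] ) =[ - 991, - 679, 15, 271]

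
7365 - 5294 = 2071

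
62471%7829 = 7668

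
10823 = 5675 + 5148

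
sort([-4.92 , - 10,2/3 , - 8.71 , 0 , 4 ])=[  -  10, - 8.71, - 4.92,0 , 2/3,4]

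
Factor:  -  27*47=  - 3^3 * 47^1 = - 1269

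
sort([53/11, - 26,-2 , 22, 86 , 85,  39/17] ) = [ - 26, -2,39/17,53/11 , 22,85 , 86]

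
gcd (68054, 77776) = 9722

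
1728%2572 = 1728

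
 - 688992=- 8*86124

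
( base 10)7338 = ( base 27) A1L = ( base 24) CHI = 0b1110010101010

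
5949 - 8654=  - 2705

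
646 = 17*38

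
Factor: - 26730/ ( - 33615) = 66/83 =2^1*3^1*11^1*83^( - 1 )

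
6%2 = 0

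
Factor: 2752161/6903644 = 2^( - 2)*3^1 * 11^(  -  1 )*409^1*2243^1*156901^(  -  1)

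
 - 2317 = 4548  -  6865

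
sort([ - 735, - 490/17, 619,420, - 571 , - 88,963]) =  [-735 , - 571, - 88, - 490/17,420, 619 , 963]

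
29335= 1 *29335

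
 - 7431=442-7873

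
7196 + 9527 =16723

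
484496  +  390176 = 874672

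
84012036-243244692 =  - 159232656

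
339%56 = 3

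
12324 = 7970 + 4354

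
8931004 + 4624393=13555397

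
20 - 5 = 15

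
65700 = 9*7300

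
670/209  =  3 + 43/209   =  3.21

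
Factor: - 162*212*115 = -2^3* 3^4* 5^1*23^1*53^1 = -3949560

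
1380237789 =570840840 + 809396949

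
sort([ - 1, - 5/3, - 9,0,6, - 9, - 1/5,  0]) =[ - 9, - 9, - 5/3  , - 1,  -  1/5,  0 , 0, 6]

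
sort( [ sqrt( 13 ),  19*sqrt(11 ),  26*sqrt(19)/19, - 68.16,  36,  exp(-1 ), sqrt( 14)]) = [ - 68.16  ,  exp( -1) , sqrt(13),sqrt (14 ),  26*sqrt(19 ) /19, 36,19 * sqrt( 11 ) ] 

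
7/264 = 7/264 =0.03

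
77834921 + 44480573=122315494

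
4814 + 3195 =8009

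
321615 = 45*7147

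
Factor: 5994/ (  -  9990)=  -  3/5=-  3^1*5^( - 1 )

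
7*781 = 5467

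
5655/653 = 8+431/653 = 8.66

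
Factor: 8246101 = 8246101^1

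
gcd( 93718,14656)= 2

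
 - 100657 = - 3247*31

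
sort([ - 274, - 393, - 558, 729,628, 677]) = [ - 558, - 393, - 274,628,  677, 729]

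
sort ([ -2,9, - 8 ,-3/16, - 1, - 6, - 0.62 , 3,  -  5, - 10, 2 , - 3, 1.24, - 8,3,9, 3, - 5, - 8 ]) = [ - 10 , - 8 ,-8, - 8, - 6 , - 5, - 5, - 3, - 2, - 1, - 0.62, - 3/16,1.24,2, 3,3,3,9,9 ] 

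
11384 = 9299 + 2085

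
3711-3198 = 513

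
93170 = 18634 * 5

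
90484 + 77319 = 167803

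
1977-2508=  - 531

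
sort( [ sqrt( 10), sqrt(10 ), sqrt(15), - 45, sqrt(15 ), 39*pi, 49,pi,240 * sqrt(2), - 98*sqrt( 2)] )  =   [ - 98*sqrt(2),-45,pi, sqrt ( 10), sqrt(10), sqrt( 15), sqrt(15), 49, 39*pi, 240 * sqrt(2)] 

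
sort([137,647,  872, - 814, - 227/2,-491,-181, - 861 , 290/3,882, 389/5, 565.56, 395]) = [ - 861, - 814, - 491,-181, - 227/2,389/5, 290/3, 137,395, 565.56 , 647,872, 882] 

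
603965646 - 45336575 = 558629071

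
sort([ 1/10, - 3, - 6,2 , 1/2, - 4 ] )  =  [ -6, - 4 , - 3,1/10,1/2, 2 ]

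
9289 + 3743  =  13032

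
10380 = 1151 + 9229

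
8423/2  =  8423/2 = 4211.50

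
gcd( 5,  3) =1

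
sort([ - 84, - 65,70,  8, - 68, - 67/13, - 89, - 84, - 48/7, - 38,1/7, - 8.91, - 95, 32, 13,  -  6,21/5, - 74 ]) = [ - 95, -89,  -  84,-84, - 74,- 68, - 65, - 38, - 8.91, - 48/7, -6, - 67/13,1/7, 21/5,  8, 13,32, 70]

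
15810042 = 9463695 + 6346347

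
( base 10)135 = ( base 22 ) 63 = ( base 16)87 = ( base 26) 55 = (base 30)4f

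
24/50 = 12/25 = 0.48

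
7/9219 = 1/1317 = 0.00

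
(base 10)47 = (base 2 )101111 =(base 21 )25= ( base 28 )1J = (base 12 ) 3B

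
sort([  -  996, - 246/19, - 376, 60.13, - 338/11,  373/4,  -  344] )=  [ - 996 ,  -  376,-344,-338/11, - 246/19, 60.13, 373/4]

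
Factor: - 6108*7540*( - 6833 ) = 314689168560=2^4 * 3^1*5^1*13^1*29^1 * 509^1*6833^1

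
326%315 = 11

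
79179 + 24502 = 103681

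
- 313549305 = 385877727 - 699427032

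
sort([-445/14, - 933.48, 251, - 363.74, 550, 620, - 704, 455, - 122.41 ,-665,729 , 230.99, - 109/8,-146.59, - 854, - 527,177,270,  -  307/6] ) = [- 933.48,  -  854, - 704,  -  665,-527, - 363.74, - 146.59,  -  122.41, - 307/6, - 445/14,  -  109/8,177,230.99, 251,270, 455,550,620 , 729]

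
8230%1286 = 514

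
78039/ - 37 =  - 78039/37 = - 2109.16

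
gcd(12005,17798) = 1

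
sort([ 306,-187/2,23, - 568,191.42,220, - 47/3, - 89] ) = [ - 568, - 187/2,- 89 ,-47/3,23,191.42,220,306]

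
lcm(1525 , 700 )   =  42700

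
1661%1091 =570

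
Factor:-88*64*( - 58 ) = 326656 =2^10*11^1* 29^1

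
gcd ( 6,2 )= 2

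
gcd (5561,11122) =5561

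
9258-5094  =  4164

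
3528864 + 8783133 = 12311997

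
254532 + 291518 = 546050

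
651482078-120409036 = 531073042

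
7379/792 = 9 + 251/792 =9.32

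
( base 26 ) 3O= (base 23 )4a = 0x66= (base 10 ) 102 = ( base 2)1100110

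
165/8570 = 33/1714 = 0.02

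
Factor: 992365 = 5^1*11^1*18043^1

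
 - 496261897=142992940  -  639254837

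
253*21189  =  5360817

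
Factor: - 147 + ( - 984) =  - 1131 = - 3^1* 13^1*29^1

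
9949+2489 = 12438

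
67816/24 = 2825 + 2/3 = 2825.67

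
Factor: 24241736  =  2^3*3030217^1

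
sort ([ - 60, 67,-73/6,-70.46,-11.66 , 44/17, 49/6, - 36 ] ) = [ - 70.46, - 60,- 36, - 73/6,  -  11.66, 44/17,  49/6, 67] 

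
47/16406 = 47/16406 = 0.00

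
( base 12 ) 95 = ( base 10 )113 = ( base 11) a3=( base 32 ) 3H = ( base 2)1110001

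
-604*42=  - 25368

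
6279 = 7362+  -  1083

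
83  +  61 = 144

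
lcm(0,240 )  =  0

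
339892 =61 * 5572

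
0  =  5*0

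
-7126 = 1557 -8683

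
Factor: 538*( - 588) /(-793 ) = 2^3*3^1 * 7^2*13^( - 1)*61^ ( - 1) * 269^1 = 316344/793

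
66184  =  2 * 33092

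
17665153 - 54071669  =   - 36406516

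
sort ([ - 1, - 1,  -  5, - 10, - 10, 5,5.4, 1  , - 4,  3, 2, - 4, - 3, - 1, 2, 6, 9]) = [ - 10, - 10 , - 5, - 4, - 4,-3, - 1, - 1, -1, 1, 2,2, 3, 5, 5.4, 6, 9 ] 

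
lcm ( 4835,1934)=9670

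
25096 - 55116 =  - 30020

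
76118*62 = 4719316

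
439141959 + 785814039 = 1224955998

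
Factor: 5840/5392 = 5^1*73^1*337^ ( - 1 ) =365/337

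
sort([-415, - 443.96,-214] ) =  [- 443.96, - 415,-214 ] 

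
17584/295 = 59 + 179/295 = 59.61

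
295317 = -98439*( - 3)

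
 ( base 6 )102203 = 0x205b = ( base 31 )8j6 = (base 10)8283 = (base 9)12323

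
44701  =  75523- 30822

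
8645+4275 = 12920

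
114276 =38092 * 3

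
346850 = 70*4955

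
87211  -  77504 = 9707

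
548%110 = 108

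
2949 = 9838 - 6889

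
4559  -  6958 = -2399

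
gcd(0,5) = 5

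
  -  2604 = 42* ( - 62)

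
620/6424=155/1606=0.10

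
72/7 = 10  +  2/7 = 10.29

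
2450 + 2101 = 4551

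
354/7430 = 177/3715 = 0.05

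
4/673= 4/673   =  0.01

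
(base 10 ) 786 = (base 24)18I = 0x312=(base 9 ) 1063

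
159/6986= 159/6986 = 0.02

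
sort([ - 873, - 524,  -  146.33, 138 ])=[-873 ,  -  524,  -  146.33 , 138 ]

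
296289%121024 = 54241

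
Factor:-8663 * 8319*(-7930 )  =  571495251210=   2^1*3^1*5^1*13^1 *47^1*59^1*61^1 *8663^1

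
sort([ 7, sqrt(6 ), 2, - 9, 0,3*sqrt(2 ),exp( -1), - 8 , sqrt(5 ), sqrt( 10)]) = [ - 9, - 8,  0 , exp( - 1) , 2,sqrt(  5),  sqrt(  6),sqrt(10 ),3*sqrt(2), 7]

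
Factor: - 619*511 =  - 7^1*73^1*619^1 = -316309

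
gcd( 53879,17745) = 7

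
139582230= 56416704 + 83165526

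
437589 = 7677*57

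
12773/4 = 3193 + 1/4  =  3193.25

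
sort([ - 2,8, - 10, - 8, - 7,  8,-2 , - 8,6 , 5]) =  [-10, - 8, - 8, - 7, - 2,-2, 5, 6, 8,8]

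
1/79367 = 1/79367=0.00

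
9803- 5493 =4310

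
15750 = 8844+6906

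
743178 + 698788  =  1441966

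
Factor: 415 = 5^1 * 83^1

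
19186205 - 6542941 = 12643264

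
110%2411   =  110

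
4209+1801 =6010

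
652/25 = 652/25 = 26.08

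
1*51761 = 51761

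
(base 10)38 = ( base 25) 1d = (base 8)46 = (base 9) 42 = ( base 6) 102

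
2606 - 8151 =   -  5545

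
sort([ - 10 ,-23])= [ - 23, - 10]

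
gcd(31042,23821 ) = 83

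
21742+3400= 25142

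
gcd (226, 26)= 2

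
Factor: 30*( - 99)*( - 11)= 32670 = 2^1*3^3*5^1*11^2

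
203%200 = 3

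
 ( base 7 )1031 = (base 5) 2430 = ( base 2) 101101101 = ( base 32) bd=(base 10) 365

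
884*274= 242216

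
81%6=3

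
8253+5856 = 14109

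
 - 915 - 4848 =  -5763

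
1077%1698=1077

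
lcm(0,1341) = 0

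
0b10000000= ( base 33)3T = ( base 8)200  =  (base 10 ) 128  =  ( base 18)72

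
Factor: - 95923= - 95923^1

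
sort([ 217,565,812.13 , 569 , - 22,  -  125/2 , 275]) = [  -  125/2, - 22,217, 275, 565,569,812.13 ]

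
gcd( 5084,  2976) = 124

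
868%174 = 172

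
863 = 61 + 802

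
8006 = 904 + 7102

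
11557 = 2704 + 8853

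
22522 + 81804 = 104326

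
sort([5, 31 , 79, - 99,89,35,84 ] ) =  [  -  99, 5,31,35, 79, 84, 89]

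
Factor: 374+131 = 505 = 5^1*101^1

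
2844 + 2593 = 5437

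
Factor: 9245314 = 2^1*13^2 * 17^1*1609^1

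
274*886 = 242764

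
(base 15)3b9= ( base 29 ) 108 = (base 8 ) 1521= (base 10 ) 849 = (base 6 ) 3533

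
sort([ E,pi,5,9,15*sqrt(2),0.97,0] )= [ 0,0.97, E,pi,5,9,15*sqrt (2)] 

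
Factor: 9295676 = 2^2*13^2*13751^1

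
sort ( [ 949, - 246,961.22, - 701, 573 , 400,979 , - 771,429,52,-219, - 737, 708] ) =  [-771, - 737, - 701, - 246, - 219,52,400,429,573, 708, 949,961.22, 979 ]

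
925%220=45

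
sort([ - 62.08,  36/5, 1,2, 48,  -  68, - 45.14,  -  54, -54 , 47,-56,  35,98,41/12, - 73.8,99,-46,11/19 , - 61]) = [- 73.8, - 68, - 62.08,  -  61 , - 56,-54, - 54,-46,-45.14 , 11/19,1,2,41/12,36/5, 35,47, 48, 98,99] 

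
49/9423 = 49/9423 = 0.01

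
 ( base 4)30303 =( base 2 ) 1100110011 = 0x333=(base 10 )819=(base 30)R9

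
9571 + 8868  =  18439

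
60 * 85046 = 5102760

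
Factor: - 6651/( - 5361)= 3^1 * 739^1*1787^( - 1 ) = 2217/1787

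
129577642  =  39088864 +90488778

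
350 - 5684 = -5334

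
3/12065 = 3/12065 = 0.00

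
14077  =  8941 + 5136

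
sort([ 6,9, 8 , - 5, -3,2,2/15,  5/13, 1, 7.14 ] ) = [ - 5, - 3, 2/15 , 5/13, 1, 2, 6, 7.14,8 , 9 ]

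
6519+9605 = 16124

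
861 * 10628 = 9150708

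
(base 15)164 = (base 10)319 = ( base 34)9d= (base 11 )270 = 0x13f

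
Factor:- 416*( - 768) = 319488 = 2^13*3^1*13^1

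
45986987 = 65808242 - 19821255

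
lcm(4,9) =36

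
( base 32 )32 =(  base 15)68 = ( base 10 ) 98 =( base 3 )10122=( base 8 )142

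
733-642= 91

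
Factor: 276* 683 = 2^2*3^1*23^1*683^1= 188508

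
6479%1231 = 324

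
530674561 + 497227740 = 1027902301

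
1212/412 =303/103 = 2.94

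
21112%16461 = 4651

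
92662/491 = 92662/491 = 188.72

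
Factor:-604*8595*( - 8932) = 46369406160= 2^4*3^2*5^1*7^1* 11^1 * 29^1*151^1*191^1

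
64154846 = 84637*758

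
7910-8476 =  - 566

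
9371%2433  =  2072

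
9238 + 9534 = 18772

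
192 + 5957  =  6149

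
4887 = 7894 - 3007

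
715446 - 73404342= - 72688896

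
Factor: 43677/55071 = 23/29 = 23^1*29^( - 1)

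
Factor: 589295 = 5^1*7^1 * 113^1*149^1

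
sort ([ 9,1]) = [ 1,9 ]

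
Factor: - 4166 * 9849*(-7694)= 315692006196=2^2 * 3^1*7^2 *67^1 * 2083^1 * 3847^1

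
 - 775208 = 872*(-889 )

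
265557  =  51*5207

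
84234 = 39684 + 44550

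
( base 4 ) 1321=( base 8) 171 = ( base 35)3G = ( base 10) 121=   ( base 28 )49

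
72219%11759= 1665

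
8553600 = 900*9504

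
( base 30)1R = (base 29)1s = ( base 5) 212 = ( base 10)57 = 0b111001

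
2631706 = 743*3542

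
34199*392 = 13406008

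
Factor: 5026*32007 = 160867182=2^1 * 3^1*7^1*47^1*227^1*359^1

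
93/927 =31/309 = 0.10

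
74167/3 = 24722 + 1/3=   24722.33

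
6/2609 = 6/2609 = 0.00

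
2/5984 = 1/2992 = 0.00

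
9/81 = 1/9 = 0.11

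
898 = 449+449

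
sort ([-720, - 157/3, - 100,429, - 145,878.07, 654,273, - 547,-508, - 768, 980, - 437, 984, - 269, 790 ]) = [ - 768,-720, - 547,-508, - 437,-269,-145, - 100,- 157/3, 273,  429, 654, 790, 878.07, 980, 984]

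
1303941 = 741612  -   - 562329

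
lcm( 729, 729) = 729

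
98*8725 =855050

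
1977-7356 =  - 5379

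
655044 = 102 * 6422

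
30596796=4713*6492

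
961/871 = 961/871= 1.10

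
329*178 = 58562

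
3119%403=298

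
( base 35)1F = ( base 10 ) 50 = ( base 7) 101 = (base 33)1H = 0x32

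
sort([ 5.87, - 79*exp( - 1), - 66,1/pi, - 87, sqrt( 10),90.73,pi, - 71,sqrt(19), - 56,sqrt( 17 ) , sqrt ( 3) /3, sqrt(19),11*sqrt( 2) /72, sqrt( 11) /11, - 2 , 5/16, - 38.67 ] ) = [ - 87 , - 71, - 66, - 56,-38.67 , - 79*exp( - 1), - 2, 11*sqrt( 2) /72,  sqrt( 11)/11,5/16 , 1/pi, sqrt( 3 )/3,pi,sqrt( 10 ),  sqrt(17 ),sqrt(19), sqrt(19),5.87, 90.73 ] 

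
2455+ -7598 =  - 5143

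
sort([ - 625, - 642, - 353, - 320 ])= [ - 642, - 625, - 353,-320 ]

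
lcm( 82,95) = 7790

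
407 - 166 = 241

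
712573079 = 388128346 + 324444733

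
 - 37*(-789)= 29193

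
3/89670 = 1/29890 = 0.00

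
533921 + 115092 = 649013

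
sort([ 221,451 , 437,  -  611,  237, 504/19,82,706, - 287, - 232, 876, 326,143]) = [ - 611 ,- 287, - 232 , 504/19,82,143,221, 237, 326, 437, 451,706,  876] 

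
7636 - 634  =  7002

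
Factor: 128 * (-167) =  - 2^7*167^1 = - 21376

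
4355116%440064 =394540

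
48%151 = 48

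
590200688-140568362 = 449632326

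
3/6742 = 3/6742 = 0.00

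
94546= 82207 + 12339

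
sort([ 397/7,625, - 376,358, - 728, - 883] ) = [ - 883, - 728,-376,397/7, 358, 625 ] 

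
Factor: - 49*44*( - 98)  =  2^3*7^4*11^1 = 211288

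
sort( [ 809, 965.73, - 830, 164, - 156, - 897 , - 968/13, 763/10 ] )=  [ - 897,- 830 , - 156, - 968/13,  763/10,164,  809,965.73 ] 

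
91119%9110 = 19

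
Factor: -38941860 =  - 2^2*3^1*5^1*419^1*1549^1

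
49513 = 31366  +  18147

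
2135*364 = 777140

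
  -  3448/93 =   -  3448/93 = - 37.08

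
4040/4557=4040/4557 = 0.89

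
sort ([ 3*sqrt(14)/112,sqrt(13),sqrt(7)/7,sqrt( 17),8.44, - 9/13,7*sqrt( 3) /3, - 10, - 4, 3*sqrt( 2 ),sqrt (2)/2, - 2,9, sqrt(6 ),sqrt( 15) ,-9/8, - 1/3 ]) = [ - 10 , - 4, - 2, - 9/8, - 9/13, - 1/3,  3*sqrt ( 14)/112, sqrt( 7)/7,sqrt( 2)/2,sqrt( 6),sqrt (13), sqrt( 15 ),7*sqrt( 3)/3,sqrt( 17),  3*sqrt( 2 ), 8.44,9 ]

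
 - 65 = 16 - 81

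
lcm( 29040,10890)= 87120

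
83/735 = 83/735 = 0.11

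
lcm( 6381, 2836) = 25524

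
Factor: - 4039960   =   - 2^3*5^1 *100999^1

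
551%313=238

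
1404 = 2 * 702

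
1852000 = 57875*32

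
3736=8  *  467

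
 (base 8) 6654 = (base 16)dac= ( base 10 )3500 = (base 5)103000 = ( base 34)30w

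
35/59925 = 7/11985=0.00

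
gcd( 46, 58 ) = 2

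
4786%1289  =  919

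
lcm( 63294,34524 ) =379764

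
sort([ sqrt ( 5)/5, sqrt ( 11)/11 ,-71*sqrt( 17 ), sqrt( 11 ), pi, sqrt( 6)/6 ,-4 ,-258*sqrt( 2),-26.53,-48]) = [ - 258*sqrt( 2 ) , - 71*sqrt( 17),-48, - 26.53,-4 , sqrt( 11)/11,sqrt(6)/6, sqrt( 5)/5 , pi,sqrt( 11) ] 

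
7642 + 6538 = 14180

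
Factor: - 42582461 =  - 467^1*91183^1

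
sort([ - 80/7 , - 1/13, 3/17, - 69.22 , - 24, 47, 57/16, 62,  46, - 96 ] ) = [ - 96, - 69.22, -24, - 80/7, - 1/13, 3/17,57/16, 46, 47, 62]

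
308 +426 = 734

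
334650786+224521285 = 559172071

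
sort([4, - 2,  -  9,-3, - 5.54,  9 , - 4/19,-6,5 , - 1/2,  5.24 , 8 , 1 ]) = [ - 9,  -  6, - 5.54, - 3 , - 2, - 1/2,  -  4/19,  1,4,  5, 5.24,8, 9]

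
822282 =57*14426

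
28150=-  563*(  -  50 )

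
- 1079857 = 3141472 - 4221329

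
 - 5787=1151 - 6938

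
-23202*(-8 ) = 185616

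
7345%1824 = 49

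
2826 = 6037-3211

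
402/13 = 402/13 = 30.92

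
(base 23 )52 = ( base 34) 3F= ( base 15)7c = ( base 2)1110101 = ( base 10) 117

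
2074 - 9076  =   - 7002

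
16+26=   42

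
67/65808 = 67/65808 = 0.00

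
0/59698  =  0=   0.00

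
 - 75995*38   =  -2887810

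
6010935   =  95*63273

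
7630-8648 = -1018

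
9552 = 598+8954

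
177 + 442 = 619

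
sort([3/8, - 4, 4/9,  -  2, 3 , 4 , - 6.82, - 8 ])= [ - 8, - 6.82, - 4, - 2, 3/8 , 4/9,  3,4]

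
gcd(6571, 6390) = 1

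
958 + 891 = 1849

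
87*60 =5220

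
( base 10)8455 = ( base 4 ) 2010013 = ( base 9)12534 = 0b10000100000111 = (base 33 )7P7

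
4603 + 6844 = 11447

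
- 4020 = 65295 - 69315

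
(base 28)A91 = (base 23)f6k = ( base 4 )1332131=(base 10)8093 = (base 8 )17635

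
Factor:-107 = -107^1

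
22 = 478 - 456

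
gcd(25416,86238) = 18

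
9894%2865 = 1299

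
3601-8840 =-5239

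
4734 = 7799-3065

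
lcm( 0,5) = 0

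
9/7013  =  9/7013  =  0.00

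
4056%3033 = 1023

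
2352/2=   1176 = 1176.00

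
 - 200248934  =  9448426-209697360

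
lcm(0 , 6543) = 0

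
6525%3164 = 197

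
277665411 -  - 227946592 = 505612003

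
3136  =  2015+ 1121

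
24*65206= 1564944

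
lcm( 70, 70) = 70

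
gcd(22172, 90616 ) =964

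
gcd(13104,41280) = 48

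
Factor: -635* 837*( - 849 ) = 3^4  *  5^1*31^1*127^1*283^1=451239255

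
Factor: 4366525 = 5^2*389^1*449^1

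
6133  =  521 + 5612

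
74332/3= 74332/3 = 24777.33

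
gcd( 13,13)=13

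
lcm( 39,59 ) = 2301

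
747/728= 747/728=1.03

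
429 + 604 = 1033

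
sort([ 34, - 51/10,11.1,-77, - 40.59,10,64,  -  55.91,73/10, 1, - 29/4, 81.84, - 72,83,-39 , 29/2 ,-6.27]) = [ - 77, - 72, - 55.91,  -  40.59,  -  39,  -  29/4,- 6.27, - 51/10,1, 73/10, 10, 11.1, 29/2,34, 64,81.84,83 ] 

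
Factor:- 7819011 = -3^5 * 23^1*1399^1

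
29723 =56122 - 26399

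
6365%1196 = 385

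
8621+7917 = 16538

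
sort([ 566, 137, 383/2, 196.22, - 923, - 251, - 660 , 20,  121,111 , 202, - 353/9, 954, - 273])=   [ - 923,- 660, -273,-251, - 353/9, 20,111, 121, 137, 383/2, 196.22,202, 566, 954] 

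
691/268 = 2 + 155/268  =  2.58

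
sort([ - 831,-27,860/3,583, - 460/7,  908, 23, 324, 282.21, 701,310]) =[ - 831, - 460/7, - 27,23, 282.21 , 860/3,310,  324, 583, 701,  908]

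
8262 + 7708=15970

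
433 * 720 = 311760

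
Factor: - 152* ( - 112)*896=2^14 * 7^2*19^1 = 15253504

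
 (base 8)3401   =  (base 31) 1qq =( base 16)701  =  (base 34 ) 1IP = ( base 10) 1793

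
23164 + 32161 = 55325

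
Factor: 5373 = 3^3*199^1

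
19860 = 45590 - 25730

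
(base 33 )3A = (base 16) 6d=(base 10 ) 109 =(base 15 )74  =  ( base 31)3G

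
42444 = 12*3537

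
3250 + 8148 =11398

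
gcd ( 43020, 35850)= 7170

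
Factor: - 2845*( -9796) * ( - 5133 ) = - 143054759460=- 2^2*3^1*5^1 *29^1*31^1 * 59^1 * 79^1*569^1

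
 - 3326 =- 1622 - 1704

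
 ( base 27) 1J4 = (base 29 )1ds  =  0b10011011110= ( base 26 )1lo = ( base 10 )1246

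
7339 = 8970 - 1631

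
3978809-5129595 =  - 1150786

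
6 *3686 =22116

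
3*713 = 2139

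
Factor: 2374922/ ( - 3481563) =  - 2^1*3^(  -  1)*11^1*487^(-1) *2383^( - 1)*107951^1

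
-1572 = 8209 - 9781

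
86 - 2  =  84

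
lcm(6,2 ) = 6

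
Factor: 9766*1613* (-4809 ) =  - 2^1*3^1*7^1  *  19^1*229^1*257^1*1613^1 = - 75754051422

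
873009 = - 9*(-97001)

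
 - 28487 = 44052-72539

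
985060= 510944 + 474116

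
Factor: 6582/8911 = 2^1*3^1*7^( - 1 ) * 19^( - 1 )*67^( - 1 ) * 1097^1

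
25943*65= 1686295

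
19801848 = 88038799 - 68236951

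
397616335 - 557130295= - 159513960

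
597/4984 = 597/4984 = 0.12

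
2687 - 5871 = -3184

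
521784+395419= 917203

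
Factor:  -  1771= - 7^1*11^1*23^1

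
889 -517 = 372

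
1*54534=54534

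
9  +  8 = 17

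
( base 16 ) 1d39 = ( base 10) 7481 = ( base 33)6sn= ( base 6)54345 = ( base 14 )2A25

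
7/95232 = 7/95232 =0.00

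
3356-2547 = 809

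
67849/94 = 67849/94=721.80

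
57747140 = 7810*7394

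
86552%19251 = 9548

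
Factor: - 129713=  - 19^1*6827^1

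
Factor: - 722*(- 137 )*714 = 70624596 = 2^2 * 3^1*7^1 *17^1*19^2*137^1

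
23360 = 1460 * 16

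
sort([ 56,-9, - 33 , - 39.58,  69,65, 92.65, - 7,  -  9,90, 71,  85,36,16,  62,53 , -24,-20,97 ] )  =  [ - 39.58, - 33, - 24, - 20, - 9,  -  9, -7, 16, 36,53, 56, 62, 65, 69,  71,85,90,92.65,97 ] 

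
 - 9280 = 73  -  9353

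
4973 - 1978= 2995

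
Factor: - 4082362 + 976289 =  - 3106073^1 = - 3106073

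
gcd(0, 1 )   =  1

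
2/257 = 2/257=0.01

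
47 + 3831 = 3878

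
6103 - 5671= 432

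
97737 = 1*97737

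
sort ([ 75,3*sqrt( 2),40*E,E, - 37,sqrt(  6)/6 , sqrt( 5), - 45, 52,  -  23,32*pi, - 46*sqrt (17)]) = [ - 46*sqrt( 17 ), - 45, - 37, - 23, sqrt(6)/6,sqrt( 5 ),  E, 3*sqrt( 2), 52, 75 , 32 * pi, 40*E ]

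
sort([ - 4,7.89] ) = [ - 4,7.89]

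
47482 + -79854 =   -  32372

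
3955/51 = 3955/51 = 77.55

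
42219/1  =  42219 = 42219.00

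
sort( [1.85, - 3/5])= [-3/5,1.85]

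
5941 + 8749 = 14690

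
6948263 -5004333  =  1943930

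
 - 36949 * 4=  - 147796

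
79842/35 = 11406/5=2281.20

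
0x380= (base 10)896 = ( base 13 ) 53c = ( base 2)1110000000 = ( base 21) 20e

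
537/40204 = 537/40204 = 0.01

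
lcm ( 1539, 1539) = 1539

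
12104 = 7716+4388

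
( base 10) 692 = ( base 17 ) 26c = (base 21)1BK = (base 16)2B4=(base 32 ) LK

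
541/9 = 541/9 = 60.11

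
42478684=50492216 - 8013532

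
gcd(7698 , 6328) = 2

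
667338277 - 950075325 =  - 282737048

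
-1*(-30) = 30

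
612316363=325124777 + 287191586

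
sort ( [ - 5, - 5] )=[ - 5, - 5]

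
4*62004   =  248016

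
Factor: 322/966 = 3^ ( - 1) = 1/3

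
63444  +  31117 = 94561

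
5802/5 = 5802/5 =1160.40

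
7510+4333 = 11843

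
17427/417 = 41+ 110/139 = 41.79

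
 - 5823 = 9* ( - 647) 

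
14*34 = 476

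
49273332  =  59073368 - 9800036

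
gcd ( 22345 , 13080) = 545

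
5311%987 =376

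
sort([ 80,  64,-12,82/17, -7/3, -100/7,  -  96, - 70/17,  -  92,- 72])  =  [ -96,-92, - 72,-100/7, - 12, - 70/17, - 7/3,82/17 , 64, 80 ] 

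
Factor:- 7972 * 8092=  - 64509424 = - 2^4*7^1*17^2 * 1993^1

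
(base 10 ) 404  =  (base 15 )1be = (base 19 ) 125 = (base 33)C8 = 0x194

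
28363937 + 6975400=35339337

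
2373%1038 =297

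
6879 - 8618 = - 1739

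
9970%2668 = 1966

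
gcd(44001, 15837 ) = 3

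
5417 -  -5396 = 10813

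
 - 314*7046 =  - 2212444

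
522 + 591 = 1113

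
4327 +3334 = 7661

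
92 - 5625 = -5533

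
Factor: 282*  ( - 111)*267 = -2^1*3^3*37^1*47^1*89^1 = -  8357634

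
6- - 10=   16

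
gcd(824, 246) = 2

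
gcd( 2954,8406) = 2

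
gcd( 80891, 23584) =1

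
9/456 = 3/152 = 0.02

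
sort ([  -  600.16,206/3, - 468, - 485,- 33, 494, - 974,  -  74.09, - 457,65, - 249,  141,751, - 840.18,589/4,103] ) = [ - 974, - 840.18, - 600.16, - 485, - 468, - 457,-249, - 74.09,-33, 65,206/3, 103, 141, 589/4,494,751]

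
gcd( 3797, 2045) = 1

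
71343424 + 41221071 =112564495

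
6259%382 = 147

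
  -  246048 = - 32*7689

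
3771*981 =3699351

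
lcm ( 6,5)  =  30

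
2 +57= 59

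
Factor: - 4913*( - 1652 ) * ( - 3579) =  - 2^2 * 3^1*7^1*17^3 * 59^1*1193^1 = -  29048151804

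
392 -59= 333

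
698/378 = 1 + 160/189 = 1.85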